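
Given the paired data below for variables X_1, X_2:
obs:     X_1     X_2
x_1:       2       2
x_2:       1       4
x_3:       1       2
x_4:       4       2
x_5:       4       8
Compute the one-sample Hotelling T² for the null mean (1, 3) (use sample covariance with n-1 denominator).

Step 1 — sample mean vector:
  mean(X_1) = (2 + 1 + 1 + 4 + 4) / 5 = 12/5 = 2.4
  mean(X_2) = (2 + 4 + 2 + 2 + 8) / 5 = 18/5 = 3.6
  x̄ = (2.4, 3.6),  deviation x̄ - mu_0 = (2.4, 3.6) - (1, 3) = (1.4, 0.6).

Step 2 — sample covariance matrix, S[i,j] = (1/(n-1)) · Σ_k (x_{k,i} - mean_i) · (x_{k,j} - mean_j), divisor n-1 = 4:
  S[X_1,X_1] = ((-0.4)·(-0.4) + (-1.4)·(-1.4) + (-1.4)·(-1.4) + (1.6)·(1.6) + (1.6)·(1.6)) / 4 = 9.2/4 = 2.3
  S[X_1,X_2] = ((-0.4)·(-1.6) + (-1.4)·(0.4) + (-1.4)·(-1.6) + (1.6)·(-1.6) + (1.6)·(4.4)) / 4 = 6.8/4 = 1.7
  S[X_2,X_2] = ((-1.6)·(-1.6) + (0.4)·(0.4) + (-1.6)·(-1.6) + (-1.6)·(-1.6) + (4.4)·(4.4)) / 4 = 27.2/4 = 6.8
  S = [[2.3, 1.7],
 [1.7, 6.8]].

Step 3 — invert S. det(S) = 2.3·6.8 - (1.7)² = 12.75.
  S^{-1} = (1/det) · [[d, -b], [-b, a]] = [[0.5333, -0.1333],
 [-0.1333, 0.1804]].

Step 4 — quadratic form (x̄ - mu_0)^T · S^{-1} · (x̄ - mu_0):
  S^{-1} · (x̄ - mu_0) = (0.6667, -0.0784),
  (x̄ - mu_0)^T · [...] = (1.4)·(0.6667) + (0.6)·(-0.0784) = 0.8863.

Step 5 — scale by n: T² = 5 · 0.8863 = 4.4314.

T² ≈ 4.4314


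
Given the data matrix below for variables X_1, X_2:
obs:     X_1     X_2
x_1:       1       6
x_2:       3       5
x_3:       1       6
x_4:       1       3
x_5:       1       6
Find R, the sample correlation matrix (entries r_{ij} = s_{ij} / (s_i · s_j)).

Step 1 — column means:
  mean(X_1) = (1 + 3 + 1 + 1 + 1) / 5 = 7/5 = 1.4
  mean(X_2) = (6 + 5 + 6 + 3 + 6) / 5 = 26/5 = 5.2

Step 2 — sample variances and covariances s[i,j] = (1/(n-1)) · Σ_k (x_{k,i} - mean_i) · (x_{k,j} - mean_j), with n-1 = 4:
  s[X_1,X_1] = ((-0.4)·(-0.4) + (1.6)·(1.6) + (-0.4)·(-0.4) + (-0.4)·(-0.4) + (-0.4)·(-0.4)) / 4 = 3.2/4 = 0.8
  s[X_1,X_2] = ((-0.4)·(0.8) + (1.6)·(-0.2) + (-0.4)·(0.8) + (-0.4)·(-2.2) + (-0.4)·(0.8)) / 4 = -0.4/4 = -0.1
  s[X_2,X_2] = ((0.8)·(0.8) + (-0.2)·(-0.2) + (0.8)·(0.8) + (-2.2)·(-2.2) + (0.8)·(0.8)) / 4 = 6.8/4 = 1.7
  Sample standard deviations s_i = √(s[i,i]):
  s(X_1) = √(0.8) = 0.8944
  s(X_2) = √(1.7) = 1.3038

Step 3 — r_{ij} = s_{ij} / (s_i · s_j):
  r[X_1,X_1] = 1 (diagonal).
  r[X_1,X_2] = -0.1 / (0.8944 · 1.3038) = -0.1 / 1.1662 = -0.0857
  r[X_2,X_2] = 1 (diagonal).

R is symmetric with unit diagonal. Assembling:

R = [[1, -0.0857],
 [-0.0857, 1]]


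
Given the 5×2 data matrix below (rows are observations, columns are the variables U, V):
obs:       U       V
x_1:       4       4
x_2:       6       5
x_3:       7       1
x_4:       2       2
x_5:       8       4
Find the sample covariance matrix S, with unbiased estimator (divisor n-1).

Step 1 — column means:
  mean(U) = (4 + 6 + 7 + 2 + 8) / 5 = 27/5 = 5.4
  mean(V) = (4 + 5 + 1 + 2 + 4) / 5 = 16/5 = 3.2

Step 2 — sample covariance S[i,j] = (1/(n-1)) · Σ_k (x_{k,i} - mean_i) · (x_{k,j} - mean_j), with n-1 = 4.
  S[U,U] = ((-1.4)·(-1.4) + (0.6)·(0.6) + (1.6)·(1.6) + (-3.4)·(-3.4) + (2.6)·(2.6)) / 4 = 23.2/4 = 5.8
  S[U,V] = ((-1.4)·(0.8) + (0.6)·(1.8) + (1.6)·(-2.2) + (-3.4)·(-1.2) + (2.6)·(0.8)) / 4 = 2.6/4 = 0.65
  S[V,V] = ((0.8)·(0.8) + (1.8)·(1.8) + (-2.2)·(-2.2) + (-1.2)·(-1.2) + (0.8)·(0.8)) / 4 = 10.8/4 = 2.7

S is symmetric (S[j,i] = S[i,j]). Assembling:

S = [[5.8, 0.65],
 [0.65, 2.7]]


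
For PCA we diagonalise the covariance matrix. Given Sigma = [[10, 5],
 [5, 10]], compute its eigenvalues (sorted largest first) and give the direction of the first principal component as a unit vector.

Step 1 — characteristic polynomial of 2×2 Sigma:
  det(Sigma - λI) = λ² - trace · λ + det = 0.
  trace = 10 + 10 = 20, det = 10·10 - (5)² = 75.
Step 2 — discriminant:
  Δ = trace² - 4·det = 400 - 300 = 100.
Step 3 — eigenvalues:
  λ = (trace ± √Δ)/2 = (20 ± 10)/2,
  λ_1 = 15,  λ_2 = 5.

Step 4 — unit eigenvector for λ_1: solve (Sigma - λ_1 I)v = 0. First row:
  (10 - 15)·v_x + (5)·v_y = 0, i.e. (-5)·v_x + (5)·v_y = 0,
  so v ∝ (b, λ_1 - a) = (5, 5) = u.
  ||u|| = √((5)² + (5)²) = √(50) ≈ 7.0711,
  v_1 = u/||u|| ≈ (0.7071, 0.7071) (||v_1|| = 1).

λ_1 = 15,  λ_2 = 5;  v_1 ≈ (0.7071, 0.7071)


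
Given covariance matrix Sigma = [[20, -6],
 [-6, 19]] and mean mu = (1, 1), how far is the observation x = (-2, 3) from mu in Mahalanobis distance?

Step 1 — centre the observation: (x - mu) = (-3, 2).

Step 2 — invert Sigma. det(Sigma) = 20·19 - (-6)² = 344.
  Sigma^{-1} = (1/det) · [[d, -b], [-b, a]] = [[0.0552, 0.0174],
 [0.0174, 0.0581]].

Step 3 — form the quadratic (x - mu)^T · Sigma^{-1} · (x - mu):
  Sigma^{-1} · (x - mu) = (-0.1308, 0.064).
  (x - mu)^T · [Sigma^{-1} · (x - mu)] = (-3)·(-0.1308) + (2)·(0.064) = 0.5203.

Step 4 — take square root: d = √(0.5203) ≈ 0.7214.

d(x, mu) = √(0.5203) ≈ 0.7214


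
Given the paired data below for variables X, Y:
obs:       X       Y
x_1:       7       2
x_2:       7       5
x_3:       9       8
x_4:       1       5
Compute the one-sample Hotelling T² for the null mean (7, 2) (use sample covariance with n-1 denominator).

Step 1 — sample mean vector:
  mean(X) = (7 + 7 + 9 + 1) / 4 = 24/4 = 6
  mean(Y) = (2 + 5 + 8 + 5) / 4 = 20/4 = 5
  x̄ = (6, 5),  deviation x̄ - mu_0 = (6, 5) - (7, 2) = (-1, 3).

Step 2 — sample covariance matrix, S[i,j] = (1/(n-1)) · Σ_k (x_{k,i} - mean_i) · (x_{k,j} - mean_j), divisor n-1 = 3:
  S[X,X] = ((1)·(1) + (1)·(1) + (3)·(3) + (-5)·(-5)) / 3 = 36/3 = 12
  S[X,Y] = ((1)·(-3) + (1)·(0) + (3)·(3) + (-5)·(0)) / 3 = 6/3 = 2
  S[Y,Y] = ((-3)·(-3) + (0)·(0) + (3)·(3) + (0)·(0)) / 3 = 18/3 = 6
  S = [[12, 2],
 [2, 6]].

Step 3 — invert S. det(S) = 12·6 - (2)² = 68.
  S^{-1} = (1/det) · [[d, -b], [-b, a]] = [[0.0882, -0.0294],
 [-0.0294, 0.1765]].

Step 4 — quadratic form (x̄ - mu_0)^T · S^{-1} · (x̄ - mu_0):
  S^{-1} · (x̄ - mu_0) = (-0.1765, 0.5588),
  (x̄ - mu_0)^T · [...] = (-1)·(-0.1765) + (3)·(0.5588) = 1.8529.

Step 5 — scale by n: T² = 4 · 1.8529 = 7.4118.

T² ≈ 7.4118


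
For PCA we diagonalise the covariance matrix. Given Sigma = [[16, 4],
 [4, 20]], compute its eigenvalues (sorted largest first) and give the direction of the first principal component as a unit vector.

Step 1 — characteristic polynomial of 2×2 Sigma:
  det(Sigma - λI) = λ² - trace · λ + det = 0.
  trace = 16 + 20 = 36, det = 16·20 - (4)² = 304.
Step 2 — discriminant:
  Δ = trace² - 4·det = 1296 - 1216 = 80.
Step 3 — eigenvalues:
  λ = (trace ± √Δ)/2 = (36 ± 8.9443)/2,
  λ_1 = 22.4721,  λ_2 = 13.5279.

Step 4 — unit eigenvector for λ_1: solve (Sigma - λ_1 I)v = 0. First row:
  (16 - 22.4721)·v_x + (4)·v_y = 0, i.e. (-6.4721)·v_x + (4)·v_y = 0,
  so v ∝ (b, λ_1 - a) = (4, 6.4721) = u.
  ||u|| = √((4)² + (6.4721)²) = √(57.8885) ≈ 7.6085,
  v_1 = u/||u|| ≈ (0.5257, 0.8507) (||v_1|| = 1).

λ_1 = 22.4721,  λ_2 = 13.5279;  v_1 ≈ (0.5257, 0.8507)


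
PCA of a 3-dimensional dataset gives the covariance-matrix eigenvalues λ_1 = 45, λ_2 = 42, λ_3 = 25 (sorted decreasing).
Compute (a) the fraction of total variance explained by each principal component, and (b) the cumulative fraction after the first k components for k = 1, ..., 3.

Step 1 — total variance = trace(Sigma) = Σ λ_i = 45 + 42 + 25 = 112.

Step 2 — fraction explained by component i = λ_i / Σ λ:
  PC1: 45/112 = 0.4018
  PC2: 42/112 = 0.375
  PC3: 25/112 = 0.2232

Step 3 — cumulative fraction after k components = (λ_1 + ... + λ_k) / Σ λ:
  k = 1: 45/112 = 0.4018
  k = 2: (45 + 42)/112 = 87/112 = 0.7768
  k = 3: (45 + 42 + 25)/112 = 112/112 = 1

Summary (fraction, with percent):

explained: PC1 0.4018 (40.18%), PC2 0.375 (37.5%), PC3 0.2232 (22.32%);  cumulative: 0.4018, 0.7768, 1


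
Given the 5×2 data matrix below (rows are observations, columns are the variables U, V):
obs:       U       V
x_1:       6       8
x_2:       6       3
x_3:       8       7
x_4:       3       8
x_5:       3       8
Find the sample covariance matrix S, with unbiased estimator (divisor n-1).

Step 1 — column means:
  mean(U) = (6 + 6 + 8 + 3 + 3) / 5 = 26/5 = 5.2
  mean(V) = (8 + 3 + 7 + 8 + 8) / 5 = 34/5 = 6.8

Step 2 — sample covariance S[i,j] = (1/(n-1)) · Σ_k (x_{k,i} - mean_i) · (x_{k,j} - mean_j), with n-1 = 4.
  S[U,U] = ((0.8)·(0.8) + (0.8)·(0.8) + (2.8)·(2.8) + (-2.2)·(-2.2) + (-2.2)·(-2.2)) / 4 = 18.8/4 = 4.7
  S[U,V] = ((0.8)·(1.2) + (0.8)·(-3.8) + (2.8)·(0.2) + (-2.2)·(1.2) + (-2.2)·(1.2)) / 4 = -6.8/4 = -1.7
  S[V,V] = ((1.2)·(1.2) + (-3.8)·(-3.8) + (0.2)·(0.2) + (1.2)·(1.2) + (1.2)·(1.2)) / 4 = 18.8/4 = 4.7

S is symmetric (S[j,i] = S[i,j]). Assembling:

S = [[4.7, -1.7],
 [-1.7, 4.7]]


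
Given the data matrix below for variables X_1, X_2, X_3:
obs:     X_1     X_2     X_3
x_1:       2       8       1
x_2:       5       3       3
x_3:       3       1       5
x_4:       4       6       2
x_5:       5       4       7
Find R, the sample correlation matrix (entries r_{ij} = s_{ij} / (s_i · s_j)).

Step 1 — column means:
  mean(X_1) = (2 + 5 + 3 + 4 + 5) / 5 = 19/5 = 3.8
  mean(X_2) = (8 + 3 + 1 + 6 + 4) / 5 = 22/5 = 4.4
  mean(X_3) = (1 + 3 + 5 + 2 + 7) / 5 = 18/5 = 3.6

Step 2 — sample variances and covariances s[i,j] = (1/(n-1)) · Σ_k (x_{k,i} - mean_i) · (x_{k,j} - mean_j), with n-1 = 4:
  s[X_1,X_1] = ((-1.8)·(-1.8) + (1.2)·(1.2) + (-0.8)·(-0.8) + (0.2)·(0.2) + (1.2)·(1.2)) / 4 = 6.8/4 = 1.7
  s[X_1,X_2] = ((-1.8)·(3.6) + (1.2)·(-1.4) + (-0.8)·(-3.4) + (0.2)·(1.6) + (1.2)·(-0.4)) / 4 = -5.6/4 = -1.4
  s[X_1,X_3] = ((-1.8)·(-2.6) + (1.2)·(-0.6) + (-0.8)·(1.4) + (0.2)·(-1.6) + (1.2)·(3.4)) / 4 = 6.6/4 = 1.65
  s[X_2,X_2] = ((3.6)·(3.6) + (-1.4)·(-1.4) + (-3.4)·(-3.4) + (1.6)·(1.6) + (-0.4)·(-0.4)) / 4 = 29.2/4 = 7.3
  s[X_2,X_3] = ((3.6)·(-2.6) + (-1.4)·(-0.6) + (-3.4)·(1.4) + (1.6)·(-1.6) + (-0.4)·(3.4)) / 4 = -17.2/4 = -4.3
  s[X_3,X_3] = ((-2.6)·(-2.6) + (-0.6)·(-0.6) + (1.4)·(1.4) + (-1.6)·(-1.6) + (3.4)·(3.4)) / 4 = 23.2/4 = 5.8
  Sample standard deviations s_i = √(s[i,i]):
  s(X_1) = √(1.7) = 1.3038
  s(X_2) = √(7.3) = 2.7019
  s(X_3) = √(5.8) = 2.4083

Step 3 — r_{ij} = s_{ij} / (s_i · s_j):
  r[X_1,X_1] = 1 (diagonal).
  r[X_1,X_2] = -1.4 / (1.3038 · 2.7019) = -1.4 / 3.5228 = -0.3974
  r[X_1,X_3] = 1.65 / (1.3038 · 2.4083) = 1.65 / 3.1401 = 0.5255
  r[X_2,X_2] = 1 (diagonal).
  r[X_2,X_3] = -4.3 / (2.7019 · 2.4083) = -4.3 / 6.5069 = -0.6608
  r[X_3,X_3] = 1 (diagonal).

R is symmetric with unit diagonal. Assembling:

R = [[1, -0.3974, 0.5255],
 [-0.3974, 1, -0.6608],
 [0.5255, -0.6608, 1]]


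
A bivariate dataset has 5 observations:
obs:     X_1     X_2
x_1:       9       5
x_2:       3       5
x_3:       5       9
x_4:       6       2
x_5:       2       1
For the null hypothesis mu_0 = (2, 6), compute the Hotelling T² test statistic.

Step 1 — sample mean vector:
  mean(X_1) = (9 + 3 + 5 + 6 + 2) / 5 = 25/5 = 5
  mean(X_2) = (5 + 5 + 9 + 2 + 1) / 5 = 22/5 = 4.4
  x̄ = (5, 4.4),  deviation x̄ - mu_0 = (5, 4.4) - (2, 6) = (3, -1.6).

Step 2 — sample covariance matrix, S[i,j] = (1/(n-1)) · Σ_k (x_{k,i} - mean_i) · (x_{k,j} - mean_j), divisor n-1 = 4:
  S[X_1,X_1] = ((4)·(4) + (-2)·(-2) + (0)·(0) + (1)·(1) + (-3)·(-3)) / 4 = 30/4 = 7.5
  S[X_1,X_2] = ((4)·(0.6) + (-2)·(0.6) + (0)·(4.6) + (1)·(-2.4) + (-3)·(-3.4)) / 4 = 9/4 = 2.25
  S[X_2,X_2] = ((0.6)·(0.6) + (0.6)·(0.6) + (4.6)·(4.6) + (-2.4)·(-2.4) + (-3.4)·(-3.4)) / 4 = 39.2/4 = 9.8
  S = [[7.5, 2.25],
 [2.25, 9.8]].

Step 3 — invert S. det(S) = 7.5·9.8 - (2.25)² = 68.4375.
  S^{-1} = (1/det) · [[d, -b], [-b, a]] = [[0.1432, -0.0329],
 [-0.0329, 0.1096]].

Step 4 — quadratic form (x̄ - mu_0)^T · S^{-1} · (x̄ - mu_0):
  S^{-1} · (x̄ - mu_0) = (0.4822, -0.274),
  (x̄ - mu_0)^T · [...] = (3)·(0.4822) + (-1.6)·(-0.274) = 1.8849.

Step 5 — scale by n: T² = 5 · 1.8849 = 9.4247.

T² ≈ 9.4247


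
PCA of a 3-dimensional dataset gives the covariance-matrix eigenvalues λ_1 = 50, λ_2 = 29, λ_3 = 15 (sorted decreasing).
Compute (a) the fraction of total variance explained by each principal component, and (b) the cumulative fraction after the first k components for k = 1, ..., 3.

Step 1 — total variance = trace(Sigma) = Σ λ_i = 50 + 29 + 15 = 94.

Step 2 — fraction explained by component i = λ_i / Σ λ:
  PC1: 50/94 = 0.5319
  PC2: 29/94 = 0.3085
  PC3: 15/94 = 0.1596

Step 3 — cumulative fraction after k components = (λ_1 + ... + λ_k) / Σ λ:
  k = 1: 50/94 = 0.5319
  k = 2: (50 + 29)/94 = 79/94 = 0.8404
  k = 3: (50 + 29 + 15)/94 = 94/94 = 1

Summary (fraction, with percent):

explained: PC1 0.5319 (53.19%), PC2 0.3085 (30.85%), PC3 0.1596 (15.96%);  cumulative: 0.5319, 0.8404, 1


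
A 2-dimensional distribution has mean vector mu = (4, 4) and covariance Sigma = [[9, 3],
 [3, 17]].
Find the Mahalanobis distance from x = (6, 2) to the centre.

Step 1 — centre the observation: (x - mu) = (2, -2).

Step 2 — invert Sigma. det(Sigma) = 9·17 - (3)² = 144.
  Sigma^{-1} = (1/det) · [[d, -b], [-b, a]] = [[0.1181, -0.0208],
 [-0.0208, 0.0625]].

Step 3 — form the quadratic (x - mu)^T · Sigma^{-1} · (x - mu):
  Sigma^{-1} · (x - mu) = (0.2778, -0.1667).
  (x - mu)^T · [Sigma^{-1} · (x - mu)] = (2)·(0.2778) + (-2)·(-0.1667) = 0.8889.

Step 4 — take square root: d = √(0.8889) ≈ 0.9428.

d(x, mu) = √(0.8889) ≈ 0.9428


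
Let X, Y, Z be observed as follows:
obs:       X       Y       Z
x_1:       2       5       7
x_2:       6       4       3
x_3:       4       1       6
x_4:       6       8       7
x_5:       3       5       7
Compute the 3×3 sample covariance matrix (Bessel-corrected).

Step 1 — column means:
  mean(X) = (2 + 6 + 4 + 6 + 3) / 5 = 21/5 = 4.2
  mean(Y) = (5 + 4 + 1 + 8 + 5) / 5 = 23/5 = 4.6
  mean(Z) = (7 + 3 + 6 + 7 + 7) / 5 = 30/5 = 6

Step 2 — sample covariance S[i,j] = (1/(n-1)) · Σ_k (x_{k,i} - mean_i) · (x_{k,j} - mean_j), with n-1 = 4.
  S[X,X] = ((-2.2)·(-2.2) + (1.8)·(1.8) + (-0.2)·(-0.2) + (1.8)·(1.8) + (-1.2)·(-1.2)) / 4 = 12.8/4 = 3.2
  S[X,Y] = ((-2.2)·(0.4) + (1.8)·(-0.6) + (-0.2)·(-3.6) + (1.8)·(3.4) + (-1.2)·(0.4)) / 4 = 4.4/4 = 1.1
  S[X,Z] = ((-2.2)·(1) + (1.8)·(-3) + (-0.2)·(0) + (1.8)·(1) + (-1.2)·(1)) / 4 = -7/4 = -1.75
  S[Y,Y] = ((0.4)·(0.4) + (-0.6)·(-0.6) + (-3.6)·(-3.6) + (3.4)·(3.4) + (0.4)·(0.4)) / 4 = 25.2/4 = 6.3
  S[Y,Z] = ((0.4)·(1) + (-0.6)·(-3) + (-3.6)·(0) + (3.4)·(1) + (0.4)·(1)) / 4 = 6/4 = 1.5
  S[Z,Z] = ((1)·(1) + (-3)·(-3) + (0)·(0) + (1)·(1) + (1)·(1)) / 4 = 12/4 = 3

S is symmetric (S[j,i] = S[i,j]). Assembling:

S = [[3.2, 1.1, -1.75],
 [1.1, 6.3, 1.5],
 [-1.75, 1.5, 3]]


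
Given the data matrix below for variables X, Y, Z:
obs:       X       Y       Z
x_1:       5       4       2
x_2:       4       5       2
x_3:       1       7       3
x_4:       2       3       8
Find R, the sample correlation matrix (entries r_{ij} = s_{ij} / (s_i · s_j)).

Step 1 — column means:
  mean(X) = (5 + 4 + 1 + 2) / 4 = 12/4 = 3
  mean(Y) = (4 + 5 + 7 + 3) / 4 = 19/4 = 4.75
  mean(Z) = (2 + 2 + 3 + 8) / 4 = 15/4 = 3.75

Step 2 — sample variances and covariances s[i,j] = (1/(n-1)) · Σ_k (x_{k,i} - mean_i) · (x_{k,j} - mean_j), with n-1 = 3:
  s[X,X] = ((2)·(2) + (1)·(1) + (-2)·(-2) + (-1)·(-1)) / 3 = 10/3 = 3.3333
  s[X,Y] = ((2)·(-0.75) + (1)·(0.25) + (-2)·(2.25) + (-1)·(-1.75)) / 3 = -4/3 = -1.3333
  s[X,Z] = ((2)·(-1.75) + (1)·(-1.75) + (-2)·(-0.75) + (-1)·(4.25)) / 3 = -8/3 = -2.6667
  s[Y,Y] = ((-0.75)·(-0.75) + (0.25)·(0.25) + (2.25)·(2.25) + (-1.75)·(-1.75)) / 3 = 8.75/3 = 2.9167
  s[Y,Z] = ((-0.75)·(-1.75) + (0.25)·(-1.75) + (2.25)·(-0.75) + (-1.75)·(4.25)) / 3 = -8.25/3 = -2.75
  s[Z,Z] = ((-1.75)·(-1.75) + (-1.75)·(-1.75) + (-0.75)·(-0.75) + (4.25)·(4.25)) / 3 = 24.75/3 = 8.25
  Sample standard deviations s_i = √(s[i,i]):
  s(X) = √(3.3333) = 1.8257
  s(Y) = √(2.9167) = 1.7078
  s(Z) = √(8.25) = 2.8723

Step 3 — r_{ij} = s_{ij} / (s_i · s_j):
  r[X,X] = 1 (diagonal).
  r[X,Y] = -1.3333 / (1.8257 · 1.7078) = -1.3333 / 3.118 = -0.4276
  r[X,Z] = -2.6667 / (1.8257 · 2.8723) = -2.6667 / 5.244 = -0.5085
  r[Y,Y] = 1 (diagonal).
  r[Y,Z] = -2.75 / (1.7078 · 2.8723) = -2.75 / 4.9054 = -0.5606
  r[Z,Z] = 1 (diagonal).

R is symmetric with unit diagonal. Assembling:

R = [[1, -0.4276, -0.5085],
 [-0.4276, 1, -0.5606],
 [-0.5085, -0.5606, 1]]


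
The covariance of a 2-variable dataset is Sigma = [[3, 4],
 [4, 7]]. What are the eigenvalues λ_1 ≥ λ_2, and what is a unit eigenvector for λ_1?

Step 1 — characteristic polynomial of 2×2 Sigma:
  det(Sigma - λI) = λ² - trace · λ + det = 0.
  trace = 3 + 7 = 10, det = 3·7 - (4)² = 5.
Step 2 — discriminant:
  Δ = trace² - 4·det = 100 - 20 = 80.
Step 3 — eigenvalues:
  λ = (trace ± √Δ)/2 = (10 ± 8.9443)/2,
  λ_1 = 9.4721,  λ_2 = 0.5279.

Step 4 — unit eigenvector for λ_1: solve (Sigma - λ_1 I)v = 0. First row:
  (3 - 9.4721)·v_x + (4)·v_y = 0, i.e. (-6.4721)·v_x + (4)·v_y = 0,
  so v ∝ (b, λ_1 - a) = (4, 6.4721) = u.
  ||u|| = √((4)² + (6.4721)²) = √(57.8885) ≈ 7.6085,
  v_1 = u/||u|| ≈ (0.5257, 0.8507) (||v_1|| = 1).

λ_1 = 9.4721,  λ_2 = 0.5279;  v_1 ≈ (0.5257, 0.8507)


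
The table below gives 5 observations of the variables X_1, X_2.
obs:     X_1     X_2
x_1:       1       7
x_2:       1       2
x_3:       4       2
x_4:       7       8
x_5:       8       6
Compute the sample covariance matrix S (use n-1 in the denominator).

Step 1 — column means:
  mean(X_1) = (1 + 1 + 4 + 7 + 8) / 5 = 21/5 = 4.2
  mean(X_2) = (7 + 2 + 2 + 8 + 6) / 5 = 25/5 = 5

Step 2 — sample covariance S[i,j] = (1/(n-1)) · Σ_k (x_{k,i} - mean_i) · (x_{k,j} - mean_j), with n-1 = 4.
  S[X_1,X_1] = ((-3.2)·(-3.2) + (-3.2)·(-3.2) + (-0.2)·(-0.2) + (2.8)·(2.8) + (3.8)·(3.8)) / 4 = 42.8/4 = 10.7
  S[X_1,X_2] = ((-3.2)·(2) + (-3.2)·(-3) + (-0.2)·(-3) + (2.8)·(3) + (3.8)·(1)) / 4 = 16/4 = 4
  S[X_2,X_2] = ((2)·(2) + (-3)·(-3) + (-3)·(-3) + (3)·(3) + (1)·(1)) / 4 = 32/4 = 8

S is symmetric (S[j,i] = S[i,j]). Assembling:

S = [[10.7, 4],
 [4, 8]]


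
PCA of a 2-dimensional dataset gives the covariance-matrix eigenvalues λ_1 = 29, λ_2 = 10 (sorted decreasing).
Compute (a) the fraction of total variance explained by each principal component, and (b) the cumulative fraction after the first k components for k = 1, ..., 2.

Step 1 — total variance = trace(Sigma) = Σ λ_i = 29 + 10 = 39.

Step 2 — fraction explained by component i = λ_i / Σ λ:
  PC1: 29/39 = 0.7436
  PC2: 10/39 = 0.2564

Step 3 — cumulative fraction after k components = (λ_1 + ... + λ_k) / Σ λ:
  k = 1: 29/39 = 0.7436
  k = 2: (29 + 10)/39 = 39/39 = 1

Summary (fraction, with percent):

explained: PC1 0.7436 (74.36%), PC2 0.2564 (25.64%);  cumulative: 0.7436, 1


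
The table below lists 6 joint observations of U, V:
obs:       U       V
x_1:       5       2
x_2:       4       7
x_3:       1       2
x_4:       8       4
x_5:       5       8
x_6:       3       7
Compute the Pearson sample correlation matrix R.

Step 1 — column means:
  mean(U) = (5 + 4 + 1 + 8 + 5 + 3) / 6 = 26/6 = 4.3333
  mean(V) = (2 + 7 + 2 + 4 + 8 + 7) / 6 = 30/6 = 5

Step 2 — sample variances and covariances s[i,j] = (1/(n-1)) · Σ_k (x_{k,i} - mean_i) · (x_{k,j} - mean_j), with n-1 = 5:
  s[U,U] = ((0.6667)·(0.6667) + (-0.3333)·(-0.3333) + (-3.3333)·(-3.3333) + (3.6667)·(3.6667) + (0.6667)·(0.6667) + (-1.3333)·(-1.3333)) / 5 = 27.3333/5 = 5.4667
  s[U,V] = ((0.6667)·(-3) + (-0.3333)·(2) + (-3.3333)·(-3) + (3.6667)·(-1) + (0.6667)·(3) + (-1.3333)·(2)) / 5 = 3/5 = 0.6
  s[V,V] = ((-3)·(-3) + (2)·(2) + (-3)·(-3) + (-1)·(-1) + (3)·(3) + (2)·(2)) / 5 = 36/5 = 7.2
  Sample standard deviations s_i = √(s[i,i]):
  s(U) = √(5.4667) = 2.3381
  s(V) = √(7.2) = 2.6833

Step 3 — r_{ij} = s_{ij} / (s_i · s_j):
  r[U,U] = 1 (diagonal).
  r[U,V] = 0.6 / (2.3381 · 2.6833) = 0.6 / 6.2738 = 0.0956
  r[V,V] = 1 (diagonal).

R is symmetric with unit diagonal. Assembling:

R = [[1, 0.0956],
 [0.0956, 1]]


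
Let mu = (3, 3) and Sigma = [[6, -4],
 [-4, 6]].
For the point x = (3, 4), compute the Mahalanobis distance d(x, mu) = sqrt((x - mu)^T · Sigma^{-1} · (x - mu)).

Step 1 — centre the observation: (x - mu) = (0, 1).

Step 2 — invert Sigma. det(Sigma) = 6·6 - (-4)² = 20.
  Sigma^{-1} = (1/det) · [[d, -b], [-b, a]] = [[0.3, 0.2],
 [0.2, 0.3]].

Step 3 — form the quadratic (x - mu)^T · Sigma^{-1} · (x - mu):
  Sigma^{-1} · (x - mu) = (0.2, 0.3).
  (x - mu)^T · [Sigma^{-1} · (x - mu)] = (0)·(0.2) + (1)·(0.3) = 0.3.

Step 4 — take square root: d = √(0.3) ≈ 0.5477.

d(x, mu) = √(0.3) ≈ 0.5477


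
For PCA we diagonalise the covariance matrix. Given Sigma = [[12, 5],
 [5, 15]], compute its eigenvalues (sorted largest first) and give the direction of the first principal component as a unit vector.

Step 1 — characteristic polynomial of 2×2 Sigma:
  det(Sigma - λI) = λ² - trace · λ + det = 0.
  trace = 12 + 15 = 27, det = 12·15 - (5)² = 155.
Step 2 — discriminant:
  Δ = trace² - 4·det = 729 - 620 = 109.
Step 3 — eigenvalues:
  λ = (trace ± √Δ)/2 = (27 ± 10.4403)/2,
  λ_1 = 18.7202,  λ_2 = 8.2798.

Step 4 — unit eigenvector for λ_1: solve (Sigma - λ_1 I)v = 0. First row:
  (12 - 18.7202)·v_x + (5)·v_y = 0, i.e. (-6.7202)·v_x + (5)·v_y = 0,
  so v ∝ (b, λ_1 - a) = (5, 6.7202) = u.
  ||u|| = √((5)² + (6.7202)²) = √(70.1605) ≈ 8.3762,
  v_1 = u/||u|| ≈ (0.5969, 0.8023) (||v_1|| = 1).

λ_1 = 18.7202,  λ_2 = 8.2798;  v_1 ≈ (0.5969, 0.8023)


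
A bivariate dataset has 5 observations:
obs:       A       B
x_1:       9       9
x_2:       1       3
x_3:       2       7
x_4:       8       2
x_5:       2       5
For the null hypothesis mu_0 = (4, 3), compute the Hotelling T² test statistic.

Step 1 — sample mean vector:
  mean(A) = (9 + 1 + 2 + 8 + 2) / 5 = 22/5 = 4.4
  mean(B) = (9 + 3 + 7 + 2 + 5) / 5 = 26/5 = 5.2
  x̄ = (4.4, 5.2),  deviation x̄ - mu_0 = (4.4, 5.2) - (4, 3) = (0.4, 2.2).

Step 2 — sample covariance matrix, S[i,j] = (1/(n-1)) · Σ_k (x_{k,i} - mean_i) · (x_{k,j} - mean_j), divisor n-1 = 4:
  S[A,A] = ((4.6)·(4.6) + (-3.4)·(-3.4) + (-2.4)·(-2.4) + (3.6)·(3.6) + (-2.4)·(-2.4)) / 4 = 57.2/4 = 14.3
  S[A,B] = ((4.6)·(3.8) + (-3.4)·(-2.2) + (-2.4)·(1.8) + (3.6)·(-3.2) + (-2.4)·(-0.2)) / 4 = 9.6/4 = 2.4
  S[B,B] = ((3.8)·(3.8) + (-2.2)·(-2.2) + (1.8)·(1.8) + (-3.2)·(-3.2) + (-0.2)·(-0.2)) / 4 = 32.8/4 = 8.2
  S = [[14.3, 2.4],
 [2.4, 8.2]].

Step 3 — invert S. det(S) = 14.3·8.2 - (2.4)² = 111.5.
  S^{-1} = (1/det) · [[d, -b], [-b, a]] = [[0.0735, -0.0215],
 [-0.0215, 0.1283]].

Step 4 — quadratic form (x̄ - mu_0)^T · S^{-1} · (x̄ - mu_0):
  S^{-1} · (x̄ - mu_0) = (-0.0179, 0.2735),
  (x̄ - mu_0)^T · [...] = (0.4)·(-0.0179) + (2.2)·(0.2735) = 0.5946.

Step 5 — scale by n: T² = 5 · 0.5946 = 2.9731.

T² ≈ 2.9731


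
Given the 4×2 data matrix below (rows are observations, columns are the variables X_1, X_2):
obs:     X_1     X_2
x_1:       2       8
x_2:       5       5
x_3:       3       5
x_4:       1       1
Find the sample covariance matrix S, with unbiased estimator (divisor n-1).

Step 1 — column means:
  mean(X_1) = (2 + 5 + 3 + 1) / 4 = 11/4 = 2.75
  mean(X_2) = (8 + 5 + 5 + 1) / 4 = 19/4 = 4.75

Step 2 — sample covariance S[i,j] = (1/(n-1)) · Σ_k (x_{k,i} - mean_i) · (x_{k,j} - mean_j), with n-1 = 3.
  S[X_1,X_1] = ((-0.75)·(-0.75) + (2.25)·(2.25) + (0.25)·(0.25) + (-1.75)·(-1.75)) / 3 = 8.75/3 = 2.9167
  S[X_1,X_2] = ((-0.75)·(3.25) + (2.25)·(0.25) + (0.25)·(0.25) + (-1.75)·(-3.75)) / 3 = 4.75/3 = 1.5833
  S[X_2,X_2] = ((3.25)·(3.25) + (0.25)·(0.25) + (0.25)·(0.25) + (-3.75)·(-3.75)) / 3 = 24.75/3 = 8.25

S is symmetric (S[j,i] = S[i,j]). Assembling:

S = [[2.9167, 1.5833],
 [1.5833, 8.25]]


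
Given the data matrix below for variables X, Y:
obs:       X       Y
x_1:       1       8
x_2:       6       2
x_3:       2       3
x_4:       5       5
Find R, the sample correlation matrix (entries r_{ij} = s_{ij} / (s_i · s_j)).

Step 1 — column means:
  mean(X) = (1 + 6 + 2 + 5) / 4 = 14/4 = 3.5
  mean(Y) = (8 + 2 + 3 + 5) / 4 = 18/4 = 4.5

Step 2 — sample variances and covariances s[i,j] = (1/(n-1)) · Σ_k (x_{k,i} - mean_i) · (x_{k,j} - mean_j), with n-1 = 3:
  s[X,X] = ((-2.5)·(-2.5) + (2.5)·(2.5) + (-1.5)·(-1.5) + (1.5)·(1.5)) / 3 = 17/3 = 5.6667
  s[X,Y] = ((-2.5)·(3.5) + (2.5)·(-2.5) + (-1.5)·(-1.5) + (1.5)·(0.5)) / 3 = -12/3 = -4
  s[Y,Y] = ((3.5)·(3.5) + (-2.5)·(-2.5) + (-1.5)·(-1.5) + (0.5)·(0.5)) / 3 = 21/3 = 7
  Sample standard deviations s_i = √(s[i,i]):
  s(X) = √(5.6667) = 2.3805
  s(Y) = √(7) = 2.6458

Step 3 — r_{ij} = s_{ij} / (s_i · s_j):
  r[X,X] = 1 (diagonal).
  r[X,Y] = -4 / (2.3805 · 2.6458) = -4 / 6.2981 = -0.6351
  r[Y,Y] = 1 (diagonal).

R is symmetric with unit diagonal. Assembling:

R = [[1, -0.6351],
 [-0.6351, 1]]


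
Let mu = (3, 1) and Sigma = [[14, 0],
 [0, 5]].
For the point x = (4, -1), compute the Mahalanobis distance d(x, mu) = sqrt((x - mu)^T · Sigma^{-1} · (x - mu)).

Step 1 — centre the observation: (x - mu) = (1, -2).

Step 2 — invert Sigma. det(Sigma) = 14·5 - (0)² = 70.
  Sigma^{-1} = (1/det) · [[d, -b], [-b, a]] = [[0.0714, 0],
 [0, 0.2]].

Step 3 — form the quadratic (x - mu)^T · Sigma^{-1} · (x - mu):
  Sigma^{-1} · (x - mu) = (0.0714, -0.4).
  (x - mu)^T · [Sigma^{-1} · (x - mu)] = (1)·(0.0714) + (-2)·(-0.4) = 0.8714.

Step 4 — take square root: d = √(0.8714) ≈ 0.9335.

d(x, mu) = √(0.8714) ≈ 0.9335


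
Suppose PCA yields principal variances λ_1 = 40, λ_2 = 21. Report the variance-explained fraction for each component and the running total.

Step 1 — total variance = trace(Sigma) = Σ λ_i = 40 + 21 = 61.

Step 2 — fraction explained by component i = λ_i / Σ λ:
  PC1: 40/61 = 0.6557
  PC2: 21/61 = 0.3443

Step 3 — cumulative fraction after k components = (λ_1 + ... + λ_k) / Σ λ:
  k = 1: 40/61 = 0.6557
  k = 2: (40 + 21)/61 = 61/61 = 1

Summary (fraction, with percent):

explained: PC1 0.6557 (65.57%), PC2 0.3443 (34.43%);  cumulative: 0.6557, 1


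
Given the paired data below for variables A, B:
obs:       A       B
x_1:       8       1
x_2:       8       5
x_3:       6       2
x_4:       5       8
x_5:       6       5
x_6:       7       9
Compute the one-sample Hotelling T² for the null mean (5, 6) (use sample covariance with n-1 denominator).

Step 1 — sample mean vector:
  mean(A) = (8 + 8 + 6 + 5 + 6 + 7) / 6 = 40/6 = 6.6667
  mean(B) = (1 + 5 + 2 + 8 + 5 + 9) / 6 = 30/6 = 5
  x̄ = (6.6667, 5),  deviation x̄ - mu_0 = (6.6667, 5) - (5, 6) = (1.6667, -1).

Step 2 — sample covariance matrix, S[i,j] = (1/(n-1)) · Σ_k (x_{k,i} - mean_i) · (x_{k,j} - mean_j), divisor n-1 = 5:
  S[A,A] = ((1.3333)·(1.3333) + (1.3333)·(1.3333) + (-0.6667)·(-0.6667) + (-1.6667)·(-1.6667) + (-0.6667)·(-0.6667) + (0.3333)·(0.3333)) / 5 = 7.3333/5 = 1.4667
  S[A,B] = ((1.3333)·(-4) + (1.3333)·(0) + (-0.6667)·(-3) + (-1.6667)·(3) + (-0.6667)·(0) + (0.3333)·(4)) / 5 = -7/5 = -1.4
  S[B,B] = ((-4)·(-4) + (0)·(0) + (-3)·(-3) + (3)·(3) + (0)·(0) + (4)·(4)) / 5 = 50/5 = 10
  S = [[1.4667, -1.4],
 [-1.4, 10]].

Step 3 — invert S. det(S) = 1.4667·10 - (-1.4)² = 12.7067.
  S^{-1} = (1/det) · [[d, -b], [-b, a]] = [[0.787, 0.1102],
 [0.1102, 0.1154]].

Step 4 — quadratic form (x̄ - mu_0)^T · S^{-1} · (x̄ - mu_0):
  S^{-1} · (x̄ - mu_0) = (1.2015, 0.0682),
  (x̄ - mu_0)^T · [...] = (1.6667)·(1.2015) + (-1)·(0.0682) = 1.9342.

Step 5 — scale by n: T² = 6 · 1.9342 = 11.6055.

T² ≈ 11.6055


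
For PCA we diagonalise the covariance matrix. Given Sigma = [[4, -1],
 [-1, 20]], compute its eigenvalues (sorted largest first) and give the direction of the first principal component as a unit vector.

Step 1 — characteristic polynomial of 2×2 Sigma:
  det(Sigma - λI) = λ² - trace · λ + det = 0.
  trace = 4 + 20 = 24, det = 4·20 - (-1)² = 79.
Step 2 — discriminant:
  Δ = trace² - 4·det = 576 - 316 = 260.
Step 3 — eigenvalues:
  λ = (trace ± √Δ)/2 = (24 ± 16.1245)/2,
  λ_1 = 20.0623,  λ_2 = 3.9377.

Step 4 — unit eigenvector for λ_1: solve (Sigma - λ_1 I)v = 0. First row:
  (4 - 20.0623)·v_x + (-1)·v_y = 0, i.e. (-16.0623)·v_x + (-1)·v_y = 0,
  so v ∝ (b, λ_1 - a) = (-1, 16.0623); multiply by -1 so the first entry is positive: u = (1, -16.0623).
  ||u|| = √((1)² + (-16.0623)²) = √(258.9961) ≈ 16.0934,
  v_1 = u/||u|| ≈ (0.0621, -0.9981) (||v_1|| = 1).

λ_1 = 20.0623,  λ_2 = 3.9377;  v_1 ≈ (0.0621, -0.9981)


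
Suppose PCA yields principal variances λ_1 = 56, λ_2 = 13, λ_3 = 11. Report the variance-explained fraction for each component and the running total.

Step 1 — total variance = trace(Sigma) = Σ λ_i = 56 + 13 + 11 = 80.

Step 2 — fraction explained by component i = λ_i / Σ λ:
  PC1: 56/80 = 0.7
  PC2: 13/80 = 0.1625
  PC3: 11/80 = 0.1375

Step 3 — cumulative fraction after k components = (λ_1 + ... + λ_k) / Σ λ:
  k = 1: 56/80 = 0.7
  k = 2: (56 + 13)/80 = 69/80 = 0.8625
  k = 3: (56 + 13 + 11)/80 = 80/80 = 1

Summary (fraction, with percent):

explained: PC1 0.7 (70%), PC2 0.1625 (16.25%), PC3 0.1375 (13.75%);  cumulative: 0.7, 0.8625, 1


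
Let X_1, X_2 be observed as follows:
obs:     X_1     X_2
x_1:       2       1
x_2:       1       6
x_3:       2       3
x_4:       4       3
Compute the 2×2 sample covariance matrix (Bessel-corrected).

Step 1 — column means:
  mean(X_1) = (2 + 1 + 2 + 4) / 4 = 9/4 = 2.25
  mean(X_2) = (1 + 6 + 3 + 3) / 4 = 13/4 = 3.25

Step 2 — sample covariance S[i,j] = (1/(n-1)) · Σ_k (x_{k,i} - mean_i) · (x_{k,j} - mean_j), with n-1 = 3.
  S[X_1,X_1] = ((-0.25)·(-0.25) + (-1.25)·(-1.25) + (-0.25)·(-0.25) + (1.75)·(1.75)) / 3 = 4.75/3 = 1.5833
  S[X_1,X_2] = ((-0.25)·(-2.25) + (-1.25)·(2.75) + (-0.25)·(-0.25) + (1.75)·(-0.25)) / 3 = -3.25/3 = -1.0833
  S[X_2,X_2] = ((-2.25)·(-2.25) + (2.75)·(2.75) + (-0.25)·(-0.25) + (-0.25)·(-0.25)) / 3 = 12.75/3 = 4.25

S is symmetric (S[j,i] = S[i,j]). Assembling:

S = [[1.5833, -1.0833],
 [-1.0833, 4.25]]


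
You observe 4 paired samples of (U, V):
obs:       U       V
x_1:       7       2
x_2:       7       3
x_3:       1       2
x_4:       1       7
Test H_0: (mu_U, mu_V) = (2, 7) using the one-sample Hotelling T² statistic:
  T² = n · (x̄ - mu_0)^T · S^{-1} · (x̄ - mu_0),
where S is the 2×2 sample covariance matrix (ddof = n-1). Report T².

Step 1 — sample mean vector:
  mean(U) = (7 + 7 + 1 + 1) / 4 = 16/4 = 4
  mean(V) = (2 + 3 + 2 + 7) / 4 = 14/4 = 3.5
  x̄ = (4, 3.5),  deviation x̄ - mu_0 = (4, 3.5) - (2, 7) = (2, -3.5).

Step 2 — sample covariance matrix, S[i,j] = (1/(n-1)) · Σ_k (x_{k,i} - mean_i) · (x_{k,j} - mean_j), divisor n-1 = 3:
  S[U,U] = ((3)·(3) + (3)·(3) + (-3)·(-3) + (-3)·(-3)) / 3 = 36/3 = 12
  S[U,V] = ((3)·(-1.5) + (3)·(-0.5) + (-3)·(-1.5) + (-3)·(3.5)) / 3 = -12/3 = -4
  S[V,V] = ((-1.5)·(-1.5) + (-0.5)·(-0.5) + (-1.5)·(-1.5) + (3.5)·(3.5)) / 3 = 17/3 = 5.6667
  S = [[12, -4],
 [-4, 5.6667]].

Step 3 — invert S. det(S) = 12·5.6667 - (-4)² = 52.
  S^{-1} = (1/det) · [[d, -b], [-b, a]] = [[0.109, 0.0769],
 [0.0769, 0.2308]].

Step 4 — quadratic form (x̄ - mu_0)^T · S^{-1} · (x̄ - mu_0):
  S^{-1} · (x̄ - mu_0) = (-0.0513, -0.6538),
  (x̄ - mu_0)^T · [...] = (2)·(-0.0513) + (-3.5)·(-0.6538) = 2.1859.

Step 5 — scale by n: T² = 4 · 2.1859 = 8.7436.

T² ≈ 8.7436


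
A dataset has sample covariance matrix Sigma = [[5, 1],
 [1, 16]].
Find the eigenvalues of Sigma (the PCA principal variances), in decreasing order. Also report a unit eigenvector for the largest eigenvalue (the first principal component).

Step 1 — characteristic polynomial of 2×2 Sigma:
  det(Sigma - λI) = λ² - trace · λ + det = 0.
  trace = 5 + 16 = 21, det = 5·16 - (1)² = 79.
Step 2 — discriminant:
  Δ = trace² - 4·det = 441 - 316 = 125.
Step 3 — eigenvalues:
  λ = (trace ± √Δ)/2 = (21 ± 11.1803)/2,
  λ_1 = 16.0902,  λ_2 = 4.9098.

Step 4 — unit eigenvector for λ_1: solve (Sigma - λ_1 I)v = 0. First row:
  (5 - 16.0902)·v_x + (1)·v_y = 0, i.e. (-11.0902)·v_x + (1)·v_y = 0,
  so v ∝ (b, λ_1 - a) = (1, 11.0902) = u.
  ||u|| = √((1)² + (11.0902)²) = √(123.9919) ≈ 11.1352,
  v_1 = u/||u|| ≈ (0.0898, 0.996) (||v_1|| = 1).

λ_1 = 16.0902,  λ_2 = 4.9098;  v_1 ≈ (0.0898, 0.996)


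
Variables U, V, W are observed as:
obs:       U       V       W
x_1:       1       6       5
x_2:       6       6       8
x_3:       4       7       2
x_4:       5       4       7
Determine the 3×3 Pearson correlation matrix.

Step 1 — column means:
  mean(U) = (1 + 6 + 4 + 5) / 4 = 16/4 = 4
  mean(V) = (6 + 6 + 7 + 4) / 4 = 23/4 = 5.75
  mean(W) = (5 + 8 + 2 + 7) / 4 = 22/4 = 5.5

Step 2 — sample variances and covariances s[i,j] = (1/(n-1)) · Σ_k (x_{k,i} - mean_i) · (x_{k,j} - mean_j), with n-1 = 3:
  s[U,U] = ((-3)·(-3) + (2)·(2) + (0)·(0) + (1)·(1)) / 3 = 14/3 = 4.6667
  s[U,V] = ((-3)·(0.25) + (2)·(0.25) + (0)·(1.25) + (1)·(-1.75)) / 3 = -2/3 = -0.6667
  s[U,W] = ((-3)·(-0.5) + (2)·(2.5) + (0)·(-3.5) + (1)·(1.5)) / 3 = 8/3 = 2.6667
  s[V,V] = ((0.25)·(0.25) + (0.25)·(0.25) + (1.25)·(1.25) + (-1.75)·(-1.75)) / 3 = 4.75/3 = 1.5833
  s[V,W] = ((0.25)·(-0.5) + (0.25)·(2.5) + (1.25)·(-3.5) + (-1.75)·(1.5)) / 3 = -6.5/3 = -2.1667
  s[W,W] = ((-0.5)·(-0.5) + (2.5)·(2.5) + (-3.5)·(-3.5) + (1.5)·(1.5)) / 3 = 21/3 = 7
  Sample standard deviations s_i = √(s[i,i]):
  s(U) = √(4.6667) = 2.1602
  s(V) = √(1.5833) = 1.2583
  s(W) = √(7) = 2.6458

Step 3 — r_{ij} = s_{ij} / (s_i · s_j):
  r[U,U] = 1 (diagonal).
  r[U,V] = -0.6667 / (2.1602 · 1.2583) = -0.6667 / 2.7183 = -0.2453
  r[U,W] = 2.6667 / (2.1602 · 2.6458) = 2.6667 / 5.7155 = 0.4666
  r[V,V] = 1 (diagonal).
  r[V,W] = -2.1667 / (1.2583 · 2.6458) = -2.1667 / 3.3292 = -0.6508
  r[W,W] = 1 (diagonal).

R is symmetric with unit diagonal. Assembling:

R = [[1, -0.2453, 0.4666],
 [-0.2453, 1, -0.6508],
 [0.4666, -0.6508, 1]]


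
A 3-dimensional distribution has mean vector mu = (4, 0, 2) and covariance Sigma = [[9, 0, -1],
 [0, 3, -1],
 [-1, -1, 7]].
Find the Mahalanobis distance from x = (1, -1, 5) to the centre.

Step 1 — centre the observation: (x - mu) = (-3, -1, 3).

Step 2 — invert Sigma (cofactor / det for 3×3, or solve directly):
  Sigma^{-1} = [[0.113, 0.0056, 0.0169],
 [0.0056, 0.3503, 0.0508],
 [0.0169, 0.0508, 0.1525]].

Step 3 — form the quadratic (x - mu)^T · Sigma^{-1} · (x - mu):
  Sigma^{-1} · (x - mu) = (-0.2938, -0.2147, 0.3559).
  (x - mu)^T · [Sigma^{-1} · (x - mu)] = (-3)·(-0.2938) + (-1)·(-0.2147) + (3)·(0.3559) = 2.1638.

Step 4 — take square root: d = √(2.1638) ≈ 1.471.

d(x, mu) = √(2.1638) ≈ 1.471


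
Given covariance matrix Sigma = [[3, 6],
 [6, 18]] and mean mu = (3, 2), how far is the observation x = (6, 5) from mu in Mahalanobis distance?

Step 1 — centre the observation: (x - mu) = (3, 3).

Step 2 — invert Sigma. det(Sigma) = 3·18 - (6)² = 18.
  Sigma^{-1} = (1/det) · [[d, -b], [-b, a]] = [[1, -0.3333],
 [-0.3333, 0.1667]].

Step 3 — form the quadratic (x - mu)^T · Sigma^{-1} · (x - mu):
  Sigma^{-1} · (x - mu) = (2, -0.5).
  (x - mu)^T · [Sigma^{-1} · (x - mu)] = (3)·(2) + (3)·(-0.5) = 4.5.

Step 4 — take square root: d = √(4.5) ≈ 2.1213.

d(x, mu) = √(4.5) ≈ 2.1213


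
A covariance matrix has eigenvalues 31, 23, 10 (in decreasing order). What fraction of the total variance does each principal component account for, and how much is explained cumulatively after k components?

Step 1 — total variance = trace(Sigma) = Σ λ_i = 31 + 23 + 10 = 64.

Step 2 — fraction explained by component i = λ_i / Σ λ:
  PC1: 31/64 = 0.4844
  PC2: 23/64 = 0.3594
  PC3: 10/64 = 0.1562

Step 3 — cumulative fraction after k components = (λ_1 + ... + λ_k) / Σ λ:
  k = 1: 31/64 = 0.4844
  k = 2: (31 + 23)/64 = 54/64 = 0.8438
  k = 3: (31 + 23 + 10)/64 = 64/64 = 1

Summary (fraction, with percent):

explained: PC1 0.4844 (48.44%), PC2 0.3594 (35.94%), PC3 0.1562 (15.62%);  cumulative: 0.4844, 0.8438, 1


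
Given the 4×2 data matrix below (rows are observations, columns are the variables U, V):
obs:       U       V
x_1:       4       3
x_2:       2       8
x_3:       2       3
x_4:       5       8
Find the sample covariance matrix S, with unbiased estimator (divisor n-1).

Step 1 — column means:
  mean(U) = (4 + 2 + 2 + 5) / 4 = 13/4 = 3.25
  mean(V) = (3 + 8 + 3 + 8) / 4 = 22/4 = 5.5

Step 2 — sample covariance S[i,j] = (1/(n-1)) · Σ_k (x_{k,i} - mean_i) · (x_{k,j} - mean_j), with n-1 = 3.
  S[U,U] = ((0.75)·(0.75) + (-1.25)·(-1.25) + (-1.25)·(-1.25) + (1.75)·(1.75)) / 3 = 6.75/3 = 2.25
  S[U,V] = ((0.75)·(-2.5) + (-1.25)·(2.5) + (-1.25)·(-2.5) + (1.75)·(2.5)) / 3 = 2.5/3 = 0.8333
  S[V,V] = ((-2.5)·(-2.5) + (2.5)·(2.5) + (-2.5)·(-2.5) + (2.5)·(2.5)) / 3 = 25/3 = 8.3333

S is symmetric (S[j,i] = S[i,j]). Assembling:

S = [[2.25, 0.8333],
 [0.8333, 8.3333]]


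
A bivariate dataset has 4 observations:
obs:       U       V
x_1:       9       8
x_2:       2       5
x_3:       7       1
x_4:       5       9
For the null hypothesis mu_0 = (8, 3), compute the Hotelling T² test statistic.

Step 1 — sample mean vector:
  mean(U) = (9 + 2 + 7 + 5) / 4 = 23/4 = 5.75
  mean(V) = (8 + 5 + 1 + 9) / 4 = 23/4 = 5.75
  x̄ = (5.75, 5.75),  deviation x̄ - mu_0 = (5.75, 5.75) - (8, 3) = (-2.25, 2.75).

Step 2 — sample covariance matrix, S[i,j] = (1/(n-1)) · Σ_k (x_{k,i} - mean_i) · (x_{k,j} - mean_j), divisor n-1 = 3:
  S[U,U] = ((3.25)·(3.25) + (-3.75)·(-3.75) + (1.25)·(1.25) + (-0.75)·(-0.75)) / 3 = 26.75/3 = 8.9167
  S[U,V] = ((3.25)·(2.25) + (-3.75)·(-0.75) + (1.25)·(-4.75) + (-0.75)·(3.25)) / 3 = 1.75/3 = 0.5833
  S[V,V] = ((2.25)·(2.25) + (-0.75)·(-0.75) + (-4.75)·(-4.75) + (3.25)·(3.25)) / 3 = 38.75/3 = 12.9167
  S = [[8.9167, 0.5833],
 [0.5833, 12.9167]].

Step 3 — invert S. det(S) = 8.9167·12.9167 - (0.5833)² = 114.8333.
  S^{-1} = (1/det) · [[d, -b], [-b, a]] = [[0.1125, -0.0051],
 [-0.0051, 0.0776]].

Step 4 — quadratic form (x̄ - mu_0)^T · S^{-1} · (x̄ - mu_0):
  S^{-1} · (x̄ - mu_0) = (-0.2671, 0.225),
  (x̄ - mu_0)^T · [...] = (-2.25)·(-0.2671) + (2.75)·(0.225) = 1.2195.

Step 5 — scale by n: T² = 4 · 1.2195 = 4.8781.

T² ≈ 4.8781


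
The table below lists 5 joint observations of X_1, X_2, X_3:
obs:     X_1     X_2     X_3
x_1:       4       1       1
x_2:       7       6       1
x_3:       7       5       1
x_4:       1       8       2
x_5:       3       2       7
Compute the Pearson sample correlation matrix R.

Step 1 — column means:
  mean(X_1) = (4 + 7 + 7 + 1 + 3) / 5 = 22/5 = 4.4
  mean(X_2) = (1 + 6 + 5 + 8 + 2) / 5 = 22/5 = 4.4
  mean(X_3) = (1 + 1 + 1 + 2 + 7) / 5 = 12/5 = 2.4

Step 2 — sample variances and covariances s[i,j] = (1/(n-1)) · Σ_k (x_{k,i} - mean_i) · (x_{k,j} - mean_j), with n-1 = 4:
  s[X_1,X_1] = ((-0.4)·(-0.4) + (2.6)·(2.6) + (2.6)·(2.6) + (-3.4)·(-3.4) + (-1.4)·(-1.4)) / 4 = 27.2/4 = 6.8
  s[X_1,X_2] = ((-0.4)·(-3.4) + (2.6)·(1.6) + (2.6)·(0.6) + (-3.4)·(3.6) + (-1.4)·(-2.4)) / 4 = -1.8/4 = -0.45
  s[X_1,X_3] = ((-0.4)·(-1.4) + (2.6)·(-1.4) + (2.6)·(-1.4) + (-3.4)·(-0.4) + (-1.4)·(4.6)) / 4 = -11.8/4 = -2.95
  s[X_2,X_2] = ((-3.4)·(-3.4) + (1.6)·(1.6) + (0.6)·(0.6) + (3.6)·(3.6) + (-2.4)·(-2.4)) / 4 = 33.2/4 = 8.3
  s[X_2,X_3] = ((-3.4)·(-1.4) + (1.6)·(-1.4) + (0.6)·(-1.4) + (3.6)·(-0.4) + (-2.4)·(4.6)) / 4 = -10.8/4 = -2.7
  s[X_3,X_3] = ((-1.4)·(-1.4) + (-1.4)·(-1.4) + (-1.4)·(-1.4) + (-0.4)·(-0.4) + (4.6)·(4.6)) / 4 = 27.2/4 = 6.8
  Sample standard deviations s_i = √(s[i,i]):
  s(X_1) = √(6.8) = 2.6077
  s(X_2) = √(8.3) = 2.881
  s(X_3) = √(6.8) = 2.6077

Step 3 — r_{ij} = s_{ij} / (s_i · s_j):
  r[X_1,X_1] = 1 (diagonal).
  r[X_1,X_2] = -0.45 / (2.6077 · 2.881) = -0.45 / 7.5127 = -0.0599
  r[X_1,X_3] = -2.95 / (2.6077 · 2.6077) = -2.95 / 6.8 = -0.4338
  r[X_2,X_2] = 1 (diagonal).
  r[X_2,X_3] = -2.7 / (2.881 · 2.6077) = -2.7 / 7.5127 = -0.3594
  r[X_3,X_3] = 1 (diagonal).

R is symmetric with unit diagonal. Assembling:

R = [[1, -0.0599, -0.4338],
 [-0.0599, 1, -0.3594],
 [-0.4338, -0.3594, 1]]
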